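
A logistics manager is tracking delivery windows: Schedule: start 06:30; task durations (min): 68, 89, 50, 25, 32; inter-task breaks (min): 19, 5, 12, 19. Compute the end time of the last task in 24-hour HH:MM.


Start: 06:30 = 390 min from midnight
  after task 1 (68 min): 07:38
  after break (19 min): 07:57
  after task 2 (89 min): 09:26
  after break (5 min): 09:31
  after task 3 (50 min): 10:21
  after break (12 min): 10:33
  after task 4 (25 min): 10:58
  after break (19 min): 11:17
  after task 5 (32 min): 11:49
Total elapsed: 319 minutes
End time: 11:49

11:49


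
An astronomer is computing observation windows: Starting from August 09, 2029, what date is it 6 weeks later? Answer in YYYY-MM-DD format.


Start: 2029-08-09
Weeks to add: 6
Convert to days: 6 x 7 = 42 days
Add 42 days to 2029-08-09
Result: 2029-09-20

2029-09-20


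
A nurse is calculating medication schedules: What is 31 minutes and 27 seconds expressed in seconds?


Minutes: 31
Extra seconds: 27
Seconds per minute: 60
Minutes to seconds: 31 x 60 = 1860
Total: 1860 + 27 = 1887

1887


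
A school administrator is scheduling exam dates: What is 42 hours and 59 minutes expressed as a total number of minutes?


Hours: 42
Minutes: 59
Convert hours to minutes: 42 x 60 = 2520
Add remaining minutes: 2520 + 59 = 2579

2579


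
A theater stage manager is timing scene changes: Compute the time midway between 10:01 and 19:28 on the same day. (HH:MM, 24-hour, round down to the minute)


Start time: 10:01 = 601 minutes from midnight
End time: 19:28 = 1168 minutes from midnight
Sum: 601 + 1168 = 1769
Midpoint: 1769 / 2 = 884 minutes
Convert: 884 / 60 = 14 hours, 44 minutes
Result: 14:44

14:44


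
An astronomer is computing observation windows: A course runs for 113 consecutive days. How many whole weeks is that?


Total days: 113
Days per week: 7
Division: 113 / 7 = 16 remainder 1
Complete weeks: 16
Remaining days: 1

16


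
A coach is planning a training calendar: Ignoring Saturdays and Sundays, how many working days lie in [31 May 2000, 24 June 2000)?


Start: 2000-05-31 (Wednesday)
End (exclusive): 2000-06-24 (Saturday)
Total calendar days: 24
Full weeks: 24 // 7 = 3 -> 15 weekdays
Remaining 3 days starting on Wednesday:
  Wed(w), Thu(w), Fri(w) -> 3 weekdays
Total business days: 15 + 3 = 18

18


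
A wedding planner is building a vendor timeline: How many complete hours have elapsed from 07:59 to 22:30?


Start: 07:59
End: 22:30
Hour difference: 22 - 7 = 15 hours
Minute difference: 30 - 59 = -29 minutes
Total minutes: 871
Complete hours: 871 / 60 = 14 (remainder 31)

14


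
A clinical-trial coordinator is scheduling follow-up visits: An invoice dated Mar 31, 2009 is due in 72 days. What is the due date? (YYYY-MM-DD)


Start: 2009-03-31
Adding 72 days
Days remaining in March: 0
After March: 72 days still to add
April 2009: 30 days, 42 remaining
May 2009: 31 days, 11 remaining
June 2009 has 30 days, need 11
Result: 2009-06-11

2009-06-11


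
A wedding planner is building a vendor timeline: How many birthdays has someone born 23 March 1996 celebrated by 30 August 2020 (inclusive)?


Birth: 1996-03-23
Reference: 2020-08-30
Year difference: 2020 - 1996 = 24
Has birthday (03-23) occurred by 08-30? Yes
Age in full years: 24

24


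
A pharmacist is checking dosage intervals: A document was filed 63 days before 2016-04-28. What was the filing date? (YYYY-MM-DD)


Start: 2016-04-28
Subtracting 63 days
Days already passed in April: 28
After going back through April: 35 more days to subtract
March 2016: 31 days, 4 remaining
February 2016 has 29 days, need 4
Result: 2016-02-25

2016-02-25


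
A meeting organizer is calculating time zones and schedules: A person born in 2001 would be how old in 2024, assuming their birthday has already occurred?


Birth year: 2001
Current year: 2024
Age = current year - birth year
Age = 2024 - 2001 = 23

23


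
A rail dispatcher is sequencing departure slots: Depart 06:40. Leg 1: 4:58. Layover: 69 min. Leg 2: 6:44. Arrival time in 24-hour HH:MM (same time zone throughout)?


Depart: 06:40
Leg 1: +298 min -> 11:38
Layover: +69 min -> 12:47
Leg 2: +404 min -> 19:31
Total travel: 771 minutes = 12h 51m
Arrival: 19:31

19:31


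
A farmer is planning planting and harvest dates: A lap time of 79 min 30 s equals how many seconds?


Minutes: 79
Seconds: 30
Convert minutes to seconds: 79 x 60 = 4740
Add remaining seconds: 4740 + 30 = 4770

4770


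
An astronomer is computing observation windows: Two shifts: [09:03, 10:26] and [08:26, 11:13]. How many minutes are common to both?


Interval A: [543, 626] minutes from midnight
Interval B: [506, 673] minutes from midnight
Overlap start = max(543, 506) = 543
Overlap end = min(626, 673) = 626
Overlap = 626 - 543 = 83 minutes

83


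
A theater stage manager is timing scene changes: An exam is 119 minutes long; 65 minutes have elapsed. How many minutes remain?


Total budget: 119 minutes
Time used: 65 minutes
Remaining: 119 - 65 = 54 minutes
Percent used: 54.6%
Percent remaining: 45.4%

54


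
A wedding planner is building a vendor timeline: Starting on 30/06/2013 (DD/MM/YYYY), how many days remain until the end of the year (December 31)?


Start: June 30, 2013
End: December 31, 2013
Days left in June: 0
July: 31
August: 31
September: 30
October: 31
... plus remaining months
Sum of remaining months: 184
Total: 0 + 184 = 184

184


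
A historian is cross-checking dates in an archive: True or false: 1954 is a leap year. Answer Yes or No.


Year: 1954
Divisible by 4? 1954 / 4 = 488.5 -> No
Not divisible by 4, so NOT a leap year

No


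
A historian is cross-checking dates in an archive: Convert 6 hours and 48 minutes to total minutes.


Hours: 6
Extra minutes: 48
Minutes per hour: 60
Hours to minutes: 6 x 60 = 360
Total: 360 + 48 = 408

408


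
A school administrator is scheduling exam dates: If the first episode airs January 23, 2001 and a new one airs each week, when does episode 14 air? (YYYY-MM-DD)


First occurrence: 2001-01-23 (occurrence 1)
Each occurrence is 7 days after the previous.
Occurrence 14 is 13 weeks after the first.
13 weeks = 91 days
2001-01-23 + 91 days = 2001-04-24

2001-04-24


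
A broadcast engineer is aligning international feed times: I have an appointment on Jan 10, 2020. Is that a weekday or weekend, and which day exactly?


Date: 2020-01-10
January 1, 2020 is a Wednesday
Day of year: 10
Offset from Jan 1: 9 days
9 mod 7 = 2
Result: Friday

Friday


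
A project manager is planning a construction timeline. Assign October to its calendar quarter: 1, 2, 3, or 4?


Month: October (month 10)
Q1: January-March (months 1-3)
Q2: April-June (months 4-6)
Q3: July-September (months 7-9)
Q4: October-December (months 10-12)
Month 10 falls in Q4

4


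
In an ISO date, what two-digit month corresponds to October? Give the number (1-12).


Calendar month order:
9. September
10. October <--
11. November
October is month number 10

10


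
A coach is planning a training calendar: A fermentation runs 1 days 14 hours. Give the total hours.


Days: 1
Extra hours: 14
Hours per day: 24
Days to hours: 1 x 24 = 24
Total: 24 + 14 = 38

38


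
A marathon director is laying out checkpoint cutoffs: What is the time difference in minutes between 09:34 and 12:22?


Start time: 09:34 = 574 minutes from midnight
End time: 12:22 = 742 minutes from midnight
Difference: 742 - 574 = 168 minutes
That is 2 hours and 48 minutes

168


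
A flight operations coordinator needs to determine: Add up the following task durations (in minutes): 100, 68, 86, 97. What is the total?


Durations: 100, 68, 86, 97
Running sum: 100
+ 68 = 168
+ 86 = 254
+ 97 = 351
Total duration: 351 minutes
That is 5 hours and 51 minutes

351


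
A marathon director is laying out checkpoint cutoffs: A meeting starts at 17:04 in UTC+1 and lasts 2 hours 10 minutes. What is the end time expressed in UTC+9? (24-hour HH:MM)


Start: 17:04 in UTC+1
Step 1 - add duration:
  minutes: 4 + 10 = 14
  hours: 17 + 2 + 0 = 19
  end in UTC+1: 19:14
Step 2 - convert UTC+1 -> UTC+9:
  offset difference: 9 - (1) = 8 hours
  19 + (8) = 27 -> mod 24 = 3
Result: 03:14 in UTC+9

03:14


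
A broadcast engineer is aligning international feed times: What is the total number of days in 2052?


Year: 2052
Check leap year rules:
Divisible by 4? Yes
Divisible by 100? No
2052 is a leap year
Days: 366

366


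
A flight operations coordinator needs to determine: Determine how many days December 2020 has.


Month: December
Year: 2020
December is a 31-day month
Total: 31 days

31


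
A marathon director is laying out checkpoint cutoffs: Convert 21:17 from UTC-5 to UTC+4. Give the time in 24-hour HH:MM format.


Local time: 21:17 at UTC-5 (offset -5h)
Target zone: UTC+4 (offset 4h)
Difference: 4 - (-5) = 9 hours
Calculation: 21 + (9) = 30
Wraparound: (30) mod 24 = 6
Result: 06:17

06:17


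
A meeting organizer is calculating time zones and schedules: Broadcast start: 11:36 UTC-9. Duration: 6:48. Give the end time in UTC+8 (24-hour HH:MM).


Start: 11:36 in UTC-9
Step 1 - add duration:
  minutes: 36 + 48 = 84 (carry 1h)
  hours: 11 + 6 + 1 = 18
  end in UTC-9: 18:24
Step 2 - convert UTC-9 -> UTC+8:
  offset difference: 8 - (-9) = 17 hours
  18 + (17) = 35 -> mod 24 = 11
Result: 11:24 in UTC+8

11:24


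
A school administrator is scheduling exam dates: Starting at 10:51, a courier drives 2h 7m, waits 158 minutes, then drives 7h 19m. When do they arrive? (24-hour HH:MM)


Depart: 10:51
Leg 1: +127 min -> 12:58
Layover: +158 min -> 15:36
Leg 2: +439 min -> 22:55
Total travel: 724 minutes = 12h 4m
Arrival: 22:55

22:55


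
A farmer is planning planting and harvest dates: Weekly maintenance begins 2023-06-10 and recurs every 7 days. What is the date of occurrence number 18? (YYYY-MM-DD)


First occurrence: 2023-06-10 (occurrence 1)
Each occurrence is 7 days after the previous.
Occurrence 18 is 17 weeks after the first.
17 weeks = 119 days
2023-06-10 + 119 days = 2023-10-07

2023-10-07


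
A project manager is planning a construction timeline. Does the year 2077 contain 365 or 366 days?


Year: 2077
Check leap year rules:
Divisible by 4? No
2077 is not a leap year
Days: 365

365


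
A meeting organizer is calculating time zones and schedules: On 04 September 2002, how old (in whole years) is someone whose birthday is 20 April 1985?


Birth: 1985-04-20
Reference: 2002-09-04
Year difference: 2002 - 1985 = 17
Has birthday (04-20) occurred by 09-04? Yes
Age in full years: 17

17


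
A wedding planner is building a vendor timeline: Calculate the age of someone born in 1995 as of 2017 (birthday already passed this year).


Birth year: 1995
Current year: 2017
Age = current year - birth year
Age = 2017 - 1995 = 22

22


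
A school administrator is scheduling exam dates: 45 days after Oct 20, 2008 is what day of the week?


Start: 2008-10-20 (Monday)
Step 1 - find target date: add 45 days
  2008-10-20 + 45 days = 2008-12-04
Step 2 - day of week:
  45 mod 7 = 3
  Monday + 3 days -> Thursday
Result: Thursday (2008-12-04)

Thursday


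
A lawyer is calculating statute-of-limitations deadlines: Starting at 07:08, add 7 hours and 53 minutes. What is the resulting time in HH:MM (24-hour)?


Start time: 07:08
Adding: 7 hours 53 minutes
Minutes: 8 + 53 = 61
Minute overflow: 61 >= 60, so carry 1 hour, minutes = 1
Hours: 7 + 7 + 1 = 15
Result: 15:01

15:01


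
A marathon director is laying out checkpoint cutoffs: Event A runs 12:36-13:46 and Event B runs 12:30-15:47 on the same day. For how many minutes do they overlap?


Interval A: [756, 826] minutes from midnight
Interval B: [750, 947] minutes from midnight
Overlap start = max(756, 750) = 756
Overlap end = min(826, 947) = 826
Overlap = 826 - 756 = 70 minutes

70


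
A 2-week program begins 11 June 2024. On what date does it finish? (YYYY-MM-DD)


Start: 2024-06-11
Weeks to add: 2
Convert to days: 2 x 7 = 14 days
Add 14 days to 2024-06-11
Result: 2024-06-25

2024-06-25


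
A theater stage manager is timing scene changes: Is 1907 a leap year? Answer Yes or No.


Year: 1907
Divisible by 4? 1907 / 4 = 476.75 -> No
Not divisible by 4, so NOT a leap year

No


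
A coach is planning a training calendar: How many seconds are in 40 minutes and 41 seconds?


Minutes: 40
Seconds: 41
Convert minutes to seconds: 40 x 60 = 2400
Add remaining seconds: 2400 + 41 = 2441

2441


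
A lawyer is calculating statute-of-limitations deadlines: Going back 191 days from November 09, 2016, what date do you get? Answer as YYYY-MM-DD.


Start: 2016-11-09
Subtracting 191 days
Days already passed in November: 9
After going back through November: 182 more days to subtract
October 2016: 31 days, 151 remaining
September 2016: 30 days, 121 remaining
August 2016: 31 days, 90 remaining
July 2016: 31 days, 59 remaining
Result: 2016-05-02

2016-05-02


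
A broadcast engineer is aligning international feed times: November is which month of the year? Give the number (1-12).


Calendar month order:
10. October
11. November <--
12. December
November is month number 11

11


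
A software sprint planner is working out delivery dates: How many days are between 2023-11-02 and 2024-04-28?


Start date: 2023-11-02
End date: 2024-04-28
Nov 2023: +29 days
Dec 2023: +31 days
Jan 2024: +31 days
... (3 more months)
Total: 178 days

178


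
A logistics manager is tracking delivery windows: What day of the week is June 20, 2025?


Date: 2025-06-20
January 1, 2025 is a Wednesday
Day of year: 171
Offset from Jan 1: 170 days
170 mod 7 = 2
Result: Friday

Friday


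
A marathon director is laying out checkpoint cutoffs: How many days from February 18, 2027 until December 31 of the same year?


Start: February 18, 2027
End: December 31, 2027
Days left in February: 10
March: 31
April: 30
May: 31
June: 30
... plus remaining months
Sum of remaining months: 306
Total: 10 + 306 = 316

316


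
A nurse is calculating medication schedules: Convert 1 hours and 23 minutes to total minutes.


Hours: 1
Extra minutes: 23
Minutes per hour: 60
Hours to minutes: 1 x 60 = 60
Total: 60 + 23 = 83

83


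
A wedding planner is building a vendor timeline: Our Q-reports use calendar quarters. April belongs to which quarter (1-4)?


Month: April (month 4)
Q1: January-March (months 1-3)
Q2: April-June (months 4-6)
Q3: July-September (months 7-9)
Q4: October-December (months 10-12)
Month 4 falls in Q2

2


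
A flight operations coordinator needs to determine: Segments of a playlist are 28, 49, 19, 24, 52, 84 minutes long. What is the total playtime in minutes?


Durations: 28, 49, 19, 24, 52, 84
Running sum: 28
+ 49 = 77
+ 19 = 96
+ 24 = 120
+ 52 = 172
+ 84 = 256
Total duration: 256 minutes
That is 4 hours and 16 minutes

256


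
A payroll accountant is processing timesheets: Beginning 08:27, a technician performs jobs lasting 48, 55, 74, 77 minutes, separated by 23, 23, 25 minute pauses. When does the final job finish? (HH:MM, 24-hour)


Start: 08:27 = 507 min from midnight
  after task 1 (48 min): 09:15
  after break (23 min): 09:38
  after task 2 (55 min): 10:33
  after break (23 min): 10:56
  after task 3 (74 min): 12:10
  after break (25 min): 12:35
  after task 4 (77 min): 13:52
Total elapsed: 325 minutes
End time: 13:52

13:52


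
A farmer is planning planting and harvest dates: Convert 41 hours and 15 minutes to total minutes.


Hours: 41
Minutes: 15
Convert hours to minutes: 41 x 60 = 2460
Add remaining minutes: 2460 + 15 = 2475

2475


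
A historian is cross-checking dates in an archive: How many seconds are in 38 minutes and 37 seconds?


Minutes: 38
Extra seconds: 37
Seconds per minute: 60
Minutes to seconds: 38 x 60 = 2280
Total: 2280 + 37 = 2317

2317


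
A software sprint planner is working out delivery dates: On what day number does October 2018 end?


Month: October
Year: 2018
October is a 31-day month
Total: 31 days

31


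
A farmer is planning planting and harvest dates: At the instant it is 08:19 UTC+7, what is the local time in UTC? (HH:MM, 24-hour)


Local time: 08:19 at UTC+7 (offset 7h)
Target zone: UTC (offset 0h)
Difference: 0 - (7) = -7 hours
Calculation: 8 + (-7) = 1
Result: 01:19

01:19


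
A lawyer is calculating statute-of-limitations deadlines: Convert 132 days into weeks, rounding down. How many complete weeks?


Total days: 132
Days per week: 7
Division: 132 / 7 = 18 remainder 6
Complete weeks: 18
Remaining days: 6

18


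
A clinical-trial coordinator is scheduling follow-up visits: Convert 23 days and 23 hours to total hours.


Days: 23
Extra hours: 23
Hours per day: 24
Days to hours: 23 x 24 = 552
Total: 552 + 23 = 575

575


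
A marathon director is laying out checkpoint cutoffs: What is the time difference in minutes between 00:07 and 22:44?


Start time: 00:07 = 7 minutes from midnight
End time: 22:44 = 1364 minutes from midnight
Difference: 1364 - 7 = 1357 minutes
That is 22 hours and 37 minutes

1357


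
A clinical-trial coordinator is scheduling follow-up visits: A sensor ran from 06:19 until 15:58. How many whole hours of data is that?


Start: 06:19
End: 15:58
Hour difference: 15 - 6 = 9 hours
Minute difference: 58 - 19 = 39 minutes
Total minutes: 579
Complete hours: 579 / 60 = 9 (remainder 39)

9


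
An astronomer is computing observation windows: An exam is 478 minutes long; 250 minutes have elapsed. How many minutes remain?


Total budget: 478 minutes
Time used: 250 minutes
Remaining: 478 - 250 = 228 minutes
Percent used: 52.3%
Percent remaining: 47.7%

228


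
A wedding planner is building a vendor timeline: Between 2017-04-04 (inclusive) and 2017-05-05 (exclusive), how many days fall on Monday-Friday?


Start: 2017-04-04 (Tuesday)
End (exclusive): 2017-05-05 (Friday)
Total calendar days: 31
Full weeks: 31 // 7 = 4 -> 20 weekdays
Remaining 3 days starting on Tuesday:
  Tue(w), Wed(w), Thu(w) -> 3 weekdays
Total business days: 20 + 3 = 23

23


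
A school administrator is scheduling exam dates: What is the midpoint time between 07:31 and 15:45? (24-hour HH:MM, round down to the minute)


Start time: 07:31 = 451 minutes from midnight
End time: 15:45 = 945 minutes from midnight
Sum: 451 + 945 = 1396
Midpoint: 1396 / 2 = 698 minutes
Convert: 698 / 60 = 11 hours, 38 minutes
Result: 11:38

11:38


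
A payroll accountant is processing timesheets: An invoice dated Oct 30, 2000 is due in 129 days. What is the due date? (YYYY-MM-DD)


Start: 2000-10-30
Adding 129 days
Days remaining in October: 1
After October: 128 days still to add
November 2000: 30 days, 98 remaining
December 2000: 31 days, 67 remaining
January 2001: 31 days, 36 remaining
February 2001: 28 days, 8 remaining
Result: 2001-03-08

2001-03-08


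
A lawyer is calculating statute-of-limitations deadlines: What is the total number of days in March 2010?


Month: March
Year: 2010
March is a 31-day month
Total: 31 days

31


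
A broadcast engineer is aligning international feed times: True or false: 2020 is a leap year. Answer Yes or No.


Year: 2020
Divisible by 4? 2020 / 4 = 505.0 -> Yes
Divisible by 100? 2020 / 100 = 20.2 -> No
Divisible by 4 but not 100, so it IS a leap year

Yes


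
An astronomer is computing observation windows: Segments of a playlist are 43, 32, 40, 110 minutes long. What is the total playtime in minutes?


Durations: 43, 32, 40, 110
Running sum: 43
+ 32 = 75
+ 40 = 115
+ 110 = 225
Total duration: 225 minutes
That is 3 hours and 45 minutes

225


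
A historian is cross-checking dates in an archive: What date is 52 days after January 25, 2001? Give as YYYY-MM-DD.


Start: 2001-01-25
Adding 52 days
Days remaining in January: 6
After January: 46 days still to add
February 2001: 28 days, 18 remaining
March 2001 has 31 days, need 18
Result: 2001-03-18

2001-03-18


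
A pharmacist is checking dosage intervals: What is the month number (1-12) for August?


Calendar month order:
7. July
8. August <--
9. September
August is month number 8

8


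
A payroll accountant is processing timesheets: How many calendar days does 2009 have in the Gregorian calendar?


Year: 2009
Check leap year rules:
Divisible by 4? No
2009 is not a leap year
Days: 365

365


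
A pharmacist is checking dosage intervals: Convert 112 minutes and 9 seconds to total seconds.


Minutes: 112
Extra seconds: 9
Seconds per minute: 60
Minutes to seconds: 112 x 60 = 6720
Total: 6720 + 9 = 6729

6729


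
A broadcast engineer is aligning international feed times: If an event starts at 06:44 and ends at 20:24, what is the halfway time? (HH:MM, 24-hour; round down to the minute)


Start time: 06:44 = 404 minutes from midnight
End time: 20:24 = 1224 minutes from midnight
Sum: 404 + 1224 = 1628
Midpoint: 1628 / 2 = 814 minutes
Convert: 814 / 60 = 13 hours, 34 minutes
Result: 13:34

13:34


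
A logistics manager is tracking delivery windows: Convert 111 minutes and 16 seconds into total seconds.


Minutes: 111
Seconds: 16
Convert minutes to seconds: 111 x 60 = 6660
Add remaining seconds: 6660 + 16 = 6676

6676


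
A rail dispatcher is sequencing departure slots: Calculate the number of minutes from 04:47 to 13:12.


Start time: 04:47 = 287 minutes from midnight
End time: 13:12 = 792 minutes from midnight
Difference: 792 - 287 = 505 minutes
That is 8 hours and 25 minutes

505


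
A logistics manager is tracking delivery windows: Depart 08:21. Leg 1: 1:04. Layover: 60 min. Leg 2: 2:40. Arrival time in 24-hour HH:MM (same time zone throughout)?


Depart: 08:21
Leg 1: +64 min -> 09:25
Layover: +60 min -> 10:25
Leg 2: +160 min -> 13:05
Total travel: 284 minutes = 4h 44m
Arrival: 13:05

13:05


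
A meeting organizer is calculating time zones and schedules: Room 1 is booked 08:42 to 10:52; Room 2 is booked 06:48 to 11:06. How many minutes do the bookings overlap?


Interval A: [522, 652] minutes from midnight
Interval B: [408, 666] minutes from midnight
Overlap start = max(522, 408) = 522
Overlap end = min(652, 666) = 652
Overlap = 652 - 522 = 130 minutes

130


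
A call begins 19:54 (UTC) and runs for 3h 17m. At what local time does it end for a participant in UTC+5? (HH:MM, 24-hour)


Start: 19:54 in UTC
Step 1 - add duration:
  minutes: 54 + 17 = 71 (carry 1h)
  hours: 19 + 3 + 1 = 23
  end in UTC: 23:11
Step 2 - convert UTC -> UTC+5:
  offset difference: 5 - (0) = 5 hours
  23 + (5) = 28 -> mod 24 = 4
Result: 04:11 in UTC+5

04:11


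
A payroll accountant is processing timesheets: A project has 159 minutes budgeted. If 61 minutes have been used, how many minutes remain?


Total budget: 159 minutes
Time used: 61 minutes
Remaining: 159 - 61 = 98 minutes
Percent used: 38.4%
Percent remaining: 61.6%

98


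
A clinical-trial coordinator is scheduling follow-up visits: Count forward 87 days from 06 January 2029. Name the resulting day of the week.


Start: 2029-01-06 (Saturday)
Step 1 - find target date: add 87 days
  2029-01-06 + 87 days = 2029-04-03
Step 2 - day of week:
  87 mod 7 = 3
  Saturday + 3 days -> Tuesday
Result: Tuesday (2029-04-03)

Tuesday


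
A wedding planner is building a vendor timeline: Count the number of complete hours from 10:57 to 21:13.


Start: 10:57
End: 21:13
Hour difference: 21 - 10 = 11 hours
Minute difference: 13 - 57 = -44 minutes
Total minutes: 616
Complete hours: 616 / 60 = 10 (remainder 16)

10


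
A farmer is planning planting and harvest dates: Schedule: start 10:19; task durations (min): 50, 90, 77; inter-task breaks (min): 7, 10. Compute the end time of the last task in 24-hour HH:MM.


Start: 10:19 = 619 min from midnight
  after task 1 (50 min): 11:09
  after break (7 min): 11:16
  after task 2 (90 min): 12:46
  after break (10 min): 12:56
  after task 3 (77 min): 14:13
Total elapsed: 234 minutes
End time: 14:13

14:13


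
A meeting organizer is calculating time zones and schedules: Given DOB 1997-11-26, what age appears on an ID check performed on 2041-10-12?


Birth: 1997-11-26
Reference: 2041-10-12
Year difference: 2041 - 1997 = 44
Has birthday (11-26) occurred by 10-12? No
Birthday not yet reached this year -> subtract 1
Age in full years: 43

43


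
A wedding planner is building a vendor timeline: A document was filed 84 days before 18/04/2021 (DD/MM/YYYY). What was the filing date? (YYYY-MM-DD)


Start: 2021-04-18
Subtracting 84 days
Days already passed in April: 18
After going back through April: 66 more days to subtract
March 2021: 31 days, 35 remaining
February 2021: 28 days, 7 remaining
January 2021 has 31 days, need 7
Result: 2021-01-24

2021-01-24


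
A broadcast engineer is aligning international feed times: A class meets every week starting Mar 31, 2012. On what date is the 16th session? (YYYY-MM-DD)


First occurrence: 2012-03-31 (occurrence 1)
Each occurrence is 7 days after the previous.
Occurrence 16 is 15 weeks after the first.
15 weeks = 105 days
2012-03-31 + 105 days = 2012-07-14

2012-07-14


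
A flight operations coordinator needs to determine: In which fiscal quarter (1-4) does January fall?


Month: January (month 1)
Q1: January-March (months 1-3)
Q2: April-June (months 4-6)
Q3: July-September (months 7-9)
Q4: October-December (months 10-12)
Month 1 falls in Q1

1


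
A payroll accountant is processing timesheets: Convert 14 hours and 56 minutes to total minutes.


Hours: 14
Extra minutes: 56
Minutes per hour: 60
Hours to minutes: 14 x 60 = 840
Total: 840 + 56 = 896

896


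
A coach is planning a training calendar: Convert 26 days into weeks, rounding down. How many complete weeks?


Total days: 26
Days per week: 7
Division: 26 / 7 = 3 remainder 5
Complete weeks: 3
Remaining days: 5

3


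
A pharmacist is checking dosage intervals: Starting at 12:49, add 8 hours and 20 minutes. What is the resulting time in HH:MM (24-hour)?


Start time: 12:49
Adding: 8 hours 20 minutes
Minutes: 49 + 20 = 69
Minute overflow: 69 >= 60, so carry 1 hour, minutes = 9
Hours: 12 + 8 + 1 = 21
Result: 21:09

21:09


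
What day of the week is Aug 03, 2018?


Date: 2018-08-03
January 1, 2018 is a Monday
Day of year: 215
Offset from Jan 1: 214 days
214 mod 7 = 4
Result: Friday

Friday


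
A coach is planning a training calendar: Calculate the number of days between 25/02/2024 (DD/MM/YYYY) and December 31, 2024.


Start: February 25, 2024
End: December 31, 2024
Days left in February: 4
March: 31
April: 30
May: 31
June: 30
... plus remaining months
Sum of remaining months: 306
Total: 4 + 306 = 310

310


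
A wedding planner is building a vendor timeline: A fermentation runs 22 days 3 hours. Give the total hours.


Days: 22
Extra hours: 3
Hours per day: 24
Days to hours: 22 x 24 = 528
Total: 528 + 3 = 531

531


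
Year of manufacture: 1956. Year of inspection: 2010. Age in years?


Birth year: 1956
Current year: 2010
Age = current year - birth year
Age = 2010 - 1956 = 54

54


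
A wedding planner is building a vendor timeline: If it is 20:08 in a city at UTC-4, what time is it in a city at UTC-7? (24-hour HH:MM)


Local time: 20:08 at UTC-4 (offset -4h)
Target zone: UTC-7 (offset -7h)
Difference: -7 - (-4) = -3 hours
Calculation: 20 + (-3) = 17
Result: 17:08

17:08


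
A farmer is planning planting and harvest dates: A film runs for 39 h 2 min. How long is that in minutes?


Hours: 39
Minutes: 2
Convert hours to minutes: 39 x 60 = 2340
Add remaining minutes: 2340 + 2 = 2342

2342


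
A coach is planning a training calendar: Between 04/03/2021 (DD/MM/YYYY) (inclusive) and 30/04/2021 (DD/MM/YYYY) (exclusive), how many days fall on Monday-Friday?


Start: 2021-03-04 (Thursday)
End (exclusive): 2021-04-30 (Friday)
Total calendar days: 57
Full weeks: 57 // 7 = 8 -> 40 weekdays
Remaining 1 days starting on Thursday:
  Thu(w) -> 1 weekdays
Total business days: 40 + 1 = 41

41


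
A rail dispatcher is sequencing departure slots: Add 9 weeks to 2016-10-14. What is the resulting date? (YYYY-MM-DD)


Start: 2016-10-14
Weeks to add: 9
Convert to days: 9 x 7 = 63 days
Add 63 days to 2016-10-14
Result: 2016-12-16

2016-12-16


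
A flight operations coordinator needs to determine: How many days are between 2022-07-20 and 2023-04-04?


Start date: 2022-07-20
End date: 2023-04-04
Jul 2022: +12 days
Aug 2022: +31 days
Sep 2022: +30 days
... (7 more months)
Total: 258 days

258


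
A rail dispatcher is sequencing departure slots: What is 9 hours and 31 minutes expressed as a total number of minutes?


Hours: 9
Minutes: 31
Convert hours to minutes: 9 x 60 = 540
Add remaining minutes: 540 + 31 = 571

571


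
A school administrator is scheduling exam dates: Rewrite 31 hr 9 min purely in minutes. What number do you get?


Hours: 31
Extra minutes: 9
Minutes per hour: 60
Hours to minutes: 31 x 60 = 1860
Total: 1860 + 9 = 1869

1869


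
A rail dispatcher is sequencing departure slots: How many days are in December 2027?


Month: December
Year: 2027
December is a 31-day month
Total: 31 days

31


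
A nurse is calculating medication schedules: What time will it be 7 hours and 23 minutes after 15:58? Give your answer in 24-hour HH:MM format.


Start time: 15:58
Adding: 7 hours 23 minutes
Minutes: 58 + 23 = 81
Minute overflow: 81 >= 60, so carry 1 hour, minutes = 21
Hours: 15 + 7 + 1 = 23
Result: 23:21

23:21


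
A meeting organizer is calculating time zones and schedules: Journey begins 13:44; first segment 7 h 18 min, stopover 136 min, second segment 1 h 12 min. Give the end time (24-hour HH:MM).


Depart: 13:44
Leg 1: +438 min -> 21:02
Layover: +136 min -> 23:18
Leg 2: +72 min -> 00:30
Total travel: 646 minutes = 10h 46m
Arrival: 00:30

00:30


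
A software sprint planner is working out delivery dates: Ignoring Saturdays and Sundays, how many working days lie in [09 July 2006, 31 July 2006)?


Start: 2006-07-09 (Sunday)
End (exclusive): 2006-07-31 (Monday)
Total calendar days: 22
Full weeks: 22 // 7 = 3 -> 15 weekdays
Remaining 1 days starting on Sunday:
  Sun(-) -> 0 weekdays
Total business days: 15 + 0 = 15

15


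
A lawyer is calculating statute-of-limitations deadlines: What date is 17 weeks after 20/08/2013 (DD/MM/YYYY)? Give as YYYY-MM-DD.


Start: 2013-08-20
Weeks to add: 17
Convert to days: 17 x 7 = 119 days
Add 119 days to 2013-08-20
Result: 2013-12-17

2013-12-17


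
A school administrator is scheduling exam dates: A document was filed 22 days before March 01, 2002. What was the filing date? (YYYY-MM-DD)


Start: 2002-03-01
Subtracting 22 days
Days already passed in March: 1
After going back through March: 21 more days to subtract
February 2002 has 28 days, need 21
Result: 2002-02-07

2002-02-07


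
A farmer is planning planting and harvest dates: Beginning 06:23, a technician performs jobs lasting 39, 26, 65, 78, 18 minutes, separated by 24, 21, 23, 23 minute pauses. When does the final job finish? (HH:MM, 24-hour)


Start: 06:23 = 383 min from midnight
  after task 1 (39 min): 07:02
  after break (24 min): 07:26
  after task 2 (26 min): 07:52
  after break (21 min): 08:13
  after task 3 (65 min): 09:18
  after break (23 min): 09:41
  after task 4 (78 min): 10:59
  after break (23 min): 11:22
  after task 5 (18 min): 11:40
Total elapsed: 317 minutes
End time: 11:40

11:40


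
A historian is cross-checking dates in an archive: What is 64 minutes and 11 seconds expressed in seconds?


Minutes: 64
Extra seconds: 11
Seconds per minute: 60
Minutes to seconds: 64 x 60 = 3840
Total: 3840 + 11 = 3851

3851


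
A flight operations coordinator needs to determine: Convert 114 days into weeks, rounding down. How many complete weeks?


Total days: 114
Days per week: 7
Division: 114 / 7 = 16 remainder 2
Complete weeks: 16
Remaining days: 2

16


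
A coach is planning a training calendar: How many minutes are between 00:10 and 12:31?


Start time: 00:10 = 10 minutes from midnight
End time: 12:31 = 751 minutes from midnight
Difference: 751 - 10 = 741 minutes
That is 12 hours and 21 minutes

741


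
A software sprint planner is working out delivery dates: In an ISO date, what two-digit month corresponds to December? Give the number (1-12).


Calendar month order:
11. November
12. December <--
December is month number 12

12


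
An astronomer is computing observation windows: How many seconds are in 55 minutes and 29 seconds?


Minutes: 55
Seconds: 29
Convert minutes to seconds: 55 x 60 = 3300
Add remaining seconds: 3300 + 29 = 3329

3329


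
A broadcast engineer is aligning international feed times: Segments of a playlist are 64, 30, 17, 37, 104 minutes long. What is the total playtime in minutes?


Durations: 64, 30, 17, 37, 104
Running sum: 64
+ 30 = 94
+ 17 = 111
+ 37 = 148
+ 104 = 252
Total duration: 252 minutes
That is 4 hours and 12 minutes

252


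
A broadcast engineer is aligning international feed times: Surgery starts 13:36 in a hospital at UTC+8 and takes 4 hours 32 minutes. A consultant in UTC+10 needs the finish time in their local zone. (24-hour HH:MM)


Start: 13:36 in UTC+8
Step 1 - add duration:
  minutes: 36 + 32 = 68 (carry 1h)
  hours: 13 + 4 + 1 = 18
  end in UTC+8: 18:08
Step 2 - convert UTC+8 -> UTC+10:
  offset difference: 10 - (8) = 2 hours
  18 + (2) = 20 -> mod 24 = 20
Result: 20:08 in UTC+10

20:08


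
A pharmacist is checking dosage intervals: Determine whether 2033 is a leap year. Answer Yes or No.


Year: 2033
Divisible by 4? 2033 / 4 = 508.25 -> No
Not divisible by 4, so NOT a leap year

No


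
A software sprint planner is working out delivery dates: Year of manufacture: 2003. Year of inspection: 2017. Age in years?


Birth year: 2003
Current year: 2017
Age = current year - birth year
Age = 2017 - 2003 = 14

14


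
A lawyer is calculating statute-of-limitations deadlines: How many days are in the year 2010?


Year: 2010
Check leap year rules:
Divisible by 4? No
2010 is not a leap year
Days: 365

365


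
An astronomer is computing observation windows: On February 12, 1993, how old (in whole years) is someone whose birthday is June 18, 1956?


Birth: 1956-06-18
Reference: 1993-02-12
Year difference: 1993 - 1956 = 37
Has birthday (06-18) occurred by 02-12? No
Birthday not yet reached this year -> subtract 1
Age in full years: 36

36


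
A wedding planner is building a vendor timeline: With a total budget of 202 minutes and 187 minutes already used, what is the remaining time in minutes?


Total budget: 202 minutes
Time used: 187 minutes
Remaining: 202 - 187 = 15 minutes
Percent used: 92.6%
Percent remaining: 7.4%

15


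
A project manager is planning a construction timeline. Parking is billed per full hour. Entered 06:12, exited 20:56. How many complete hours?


Start: 06:12
End: 20:56
Hour difference: 20 - 6 = 14 hours
Minute difference: 56 - 12 = 44 minutes
Total minutes: 884
Complete hours: 884 / 60 = 14 (remainder 44)

14


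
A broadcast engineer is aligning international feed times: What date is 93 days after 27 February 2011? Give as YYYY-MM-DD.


Start: 2011-02-27
Adding 93 days
Days remaining in February: 1
After February: 92 days still to add
March 2011: 31 days, 61 remaining
April 2011: 30 days, 31 remaining
May 2011 has 31 days, need 31
Result: 2011-05-31

2011-05-31


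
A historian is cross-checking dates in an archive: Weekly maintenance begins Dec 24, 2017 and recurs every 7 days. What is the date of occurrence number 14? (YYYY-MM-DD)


First occurrence: 2017-12-24 (occurrence 1)
Each occurrence is 7 days after the previous.
Occurrence 14 is 13 weeks after the first.
13 weeks = 91 days
2017-12-24 + 91 days = 2018-03-25

2018-03-25


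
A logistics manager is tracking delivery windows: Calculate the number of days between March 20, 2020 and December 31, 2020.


Start: March 20, 2020
End: December 31, 2020
Days left in March: 11
April: 30
May: 31
June: 30
July: 31
... plus remaining months
Sum of remaining months: 275
Total: 11 + 275 = 286

286


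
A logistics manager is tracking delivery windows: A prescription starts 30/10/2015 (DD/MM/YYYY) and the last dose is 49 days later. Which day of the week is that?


Start: 2015-10-30 (Friday)
Step 1 - find target date: add 49 days
  2015-10-30 + 49 days = 2015-12-18
Step 2 - day of week:
  49 mod 7 = 0
  Friday + 0 days -> Friday
Result: Friday (2015-12-18)

Friday


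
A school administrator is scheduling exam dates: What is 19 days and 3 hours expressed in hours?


Days: 19
Extra hours: 3
Hours per day: 24
Days to hours: 19 x 24 = 456
Total: 456 + 3 = 459

459


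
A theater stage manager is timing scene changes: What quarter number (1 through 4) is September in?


Month: September (month 9)
Q1: January-March (months 1-3)
Q2: April-June (months 4-6)
Q3: July-September (months 7-9)
Q4: October-December (months 10-12)
Month 9 falls in Q3

3


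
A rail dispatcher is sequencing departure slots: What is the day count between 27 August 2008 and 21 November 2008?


Start date: 2008-08-27
End date: 2008-11-21
Aug 2008: +5 days
Sep 2008: +30 days
Oct 2008: +31 days
Nov 2008: +20 days
Total: 86 days

86


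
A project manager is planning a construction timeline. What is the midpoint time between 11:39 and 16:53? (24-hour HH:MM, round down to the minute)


Start time: 11:39 = 699 minutes from midnight
End time: 16:53 = 1013 minutes from midnight
Sum: 699 + 1013 = 1712
Midpoint: 1712 / 2 = 856 minutes
Convert: 856 / 60 = 14 hours, 16 minutes
Result: 14:16

14:16


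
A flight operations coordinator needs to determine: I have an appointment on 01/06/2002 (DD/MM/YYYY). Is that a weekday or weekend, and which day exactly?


Date: 2002-06-01
January 1, 2002 is a Tuesday
Day of year: 152
Offset from Jan 1: 151 days
151 mod 7 = 4
Result: Saturday

Saturday


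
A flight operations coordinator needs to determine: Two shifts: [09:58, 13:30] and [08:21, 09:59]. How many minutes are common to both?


Interval A: [598, 810] minutes from midnight
Interval B: [501, 599] minutes from midnight
Overlap start = max(598, 501) = 598
Overlap end = min(810, 599) = 599
Overlap = 599 - 598 = 1 minutes

1


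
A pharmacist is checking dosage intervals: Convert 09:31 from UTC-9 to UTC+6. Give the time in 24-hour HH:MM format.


Local time: 09:31 at UTC-9 (offset -9h)
Target zone: UTC+6 (offset 6h)
Difference: 6 - (-9) = 15 hours
Calculation: 9 + (15) = 24
Wraparound: (24) mod 24 = 0
Result: 00:31

00:31


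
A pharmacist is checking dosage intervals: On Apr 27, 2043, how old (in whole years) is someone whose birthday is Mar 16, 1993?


Birth: 1993-03-16
Reference: 2043-04-27
Year difference: 2043 - 1993 = 50
Has birthday (03-16) occurred by 04-27? Yes
Age in full years: 50

50


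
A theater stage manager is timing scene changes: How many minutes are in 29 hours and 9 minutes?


Hours: 29
Minutes: 9
Convert hours to minutes: 29 x 60 = 1740
Add remaining minutes: 1740 + 9 = 1749

1749


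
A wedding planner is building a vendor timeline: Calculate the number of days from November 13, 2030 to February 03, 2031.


Start date: 2030-11-13
End date: 2031-02-03
Nov 2030: +18 days
Dec 2030: +31 days
Jan 2031: +31 days
Feb 2031: +2 days
Total: 82 days

82


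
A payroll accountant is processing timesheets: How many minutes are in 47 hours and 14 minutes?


Hours: 47
Extra minutes: 14
Minutes per hour: 60
Hours to minutes: 47 x 60 = 2820
Total: 2820 + 14 = 2834

2834


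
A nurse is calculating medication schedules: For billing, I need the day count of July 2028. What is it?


Month: July
Year: 2028
July is a 31-day month
Total: 31 days

31


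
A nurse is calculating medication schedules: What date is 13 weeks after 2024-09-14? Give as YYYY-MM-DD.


Start: 2024-09-14
Weeks to add: 13
Convert to days: 13 x 7 = 91 days
Add 91 days to 2024-09-14
Result: 2024-12-14

2024-12-14
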